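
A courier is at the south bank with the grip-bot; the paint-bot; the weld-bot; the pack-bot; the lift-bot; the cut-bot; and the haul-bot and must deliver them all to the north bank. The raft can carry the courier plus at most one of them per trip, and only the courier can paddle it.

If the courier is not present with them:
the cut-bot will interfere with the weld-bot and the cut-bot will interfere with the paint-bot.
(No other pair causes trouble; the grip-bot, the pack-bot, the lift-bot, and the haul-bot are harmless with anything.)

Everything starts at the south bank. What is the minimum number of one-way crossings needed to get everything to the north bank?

Counting alone: the courier can take at most 1 across per trip to the north bank, so moving all 7 needs at least 7 loaded trips out, with a return between consecutive ones — at least 13 crossings.
The safety rule pushes this higher. Following every safe sequence of crossings, the most of the 7 that can be at the north bank as the raft arrives there on crossing 13 is 6 — never all 7.
So no plan with fewer than 15 crossings exists, and this one achieves 15:
1. Courier goes to the north bank with the cut-bot.  [the south bank: the grip-bot, the haul-bot, the lift-bot, the pack-bot, the paint-bot, the weld-bot | the north bank: the cut-bot]
2. Courier goes back to the south bank alone.  [the south bank: the grip-bot, the haul-bot, the lift-bot, the pack-bot, the paint-bot, the weld-bot | the north bank: the cut-bot]
3. Courier goes to the north bank with the grip-bot.  [the south bank: the haul-bot, the lift-bot, the pack-bot, the paint-bot, the weld-bot | the north bank: the cut-bot, the grip-bot]
4. Courier goes back to the south bank alone.  [the south bank: the haul-bot, the lift-bot, the pack-bot, the paint-bot, the weld-bot | the north bank: the cut-bot, the grip-bot]
5. Courier goes to the north bank with the paint-bot.  [the south bank: the haul-bot, the lift-bot, the pack-bot, the weld-bot | the north bank: the cut-bot, the grip-bot, the paint-bot]
6. Courier goes back to the south bank with the cut-bot.  [the south bank: the cut-bot, the haul-bot, the lift-bot, the pack-bot, the weld-bot | the north bank: the grip-bot, the paint-bot]
7. Courier goes to the north bank with the weld-bot.  [the south bank: the cut-bot, the haul-bot, the lift-bot, the pack-bot | the north bank: the grip-bot, the paint-bot, the weld-bot]
8. Courier goes back to the south bank alone.  [the south bank: the cut-bot, the haul-bot, the lift-bot, the pack-bot | the north bank: the grip-bot, the paint-bot, the weld-bot]
9. Courier goes to the north bank with the pack-bot.  [the south bank: the cut-bot, the haul-bot, the lift-bot | the north bank: the grip-bot, the pack-bot, the paint-bot, the weld-bot]
10. Courier goes back to the south bank alone.  [the south bank: the cut-bot, the haul-bot, the lift-bot | the north bank: the grip-bot, the pack-bot, the paint-bot, the weld-bot]
11. Courier goes to the north bank with the lift-bot.  [the south bank: the cut-bot, the haul-bot | the north bank: the grip-bot, the lift-bot, the pack-bot, the paint-bot, the weld-bot]
12. Courier goes back to the south bank alone.  [the south bank: the cut-bot, the haul-bot | the north bank: the grip-bot, the lift-bot, the pack-bot, the paint-bot, the weld-bot]
13. Courier goes to the north bank with the haul-bot.  [the south bank: the cut-bot | the north bank: the grip-bot, the haul-bot, the lift-bot, the pack-bot, the paint-bot, the weld-bot]
14. Courier goes back to the south bank alone.  [the south bank: the cut-bot | the north bank: the grip-bot, the haul-bot, the lift-bot, the pack-bot, the paint-bot, the weld-bot]
15. Courier goes to the north bank with the cut-bot.  [the south bank: — | the north bank: the cut-bot, the grip-bot, the haul-bot, the lift-bot, the pack-bot, the paint-bot, the weld-bot]

15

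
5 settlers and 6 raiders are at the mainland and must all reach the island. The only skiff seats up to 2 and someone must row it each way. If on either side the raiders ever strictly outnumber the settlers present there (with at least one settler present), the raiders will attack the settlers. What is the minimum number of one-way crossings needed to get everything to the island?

impossible

The raiders already outnumber the settlers at the mainland before anyone moves, so the starting position itself is disallowed.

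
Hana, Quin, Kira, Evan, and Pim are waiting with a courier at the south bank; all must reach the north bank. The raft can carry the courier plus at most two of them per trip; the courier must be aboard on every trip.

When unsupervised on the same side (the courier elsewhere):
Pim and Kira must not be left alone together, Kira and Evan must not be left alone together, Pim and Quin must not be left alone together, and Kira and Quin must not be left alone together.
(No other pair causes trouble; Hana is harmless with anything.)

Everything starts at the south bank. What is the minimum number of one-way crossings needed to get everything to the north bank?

Counting alone: the courier can take at most 2 across per trip to the north bank, so moving all 5 needs at least 3 loaded trips out, with a return between consecutive ones — at least 5 crossings.
The safety rule pushes this higher. Following every safe sequence of crossings, the most of the 5 that can be at the north bank as the raft arrives there on crossing 5 is 4 — never all 5.
So no plan with fewer than 7 crossings exists, and this one achieves 7:
1. Courier goes to the north bank with Kira and Quin.
2. Courier goes back to the south bank with Quin.
3. Courier goes to the north bank with Hana and Quin.
4. Courier goes back to the south bank with Quin.
5. Courier goes to the north bank with Evan and Quin.
6. Courier goes back to the south bank with Kira.
7. Courier goes to the north bank with Kira and Pim.

7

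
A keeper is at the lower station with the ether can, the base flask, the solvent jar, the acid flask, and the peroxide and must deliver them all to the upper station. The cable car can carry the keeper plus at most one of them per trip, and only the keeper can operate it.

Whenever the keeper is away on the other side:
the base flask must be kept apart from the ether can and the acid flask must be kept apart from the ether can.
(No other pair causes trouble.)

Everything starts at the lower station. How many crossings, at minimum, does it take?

Counting alone: the keeper can take at most 1 across per trip to the upper station, so moving all 5 needs at least 5 loaded trips out, with a return between consecutive ones — at least 9 crossings.
The safety rule pushes this higher. Following every safe sequence of crossings, the most of the 5 that can be at the upper station as the cable car arrives there on crossing 9 is 4 — never all 5.
So no plan with fewer than 11 crossings exists, and this one achieves 11:
1. Keeper goes to the upper station with the ether can.  [the lower station: the acid flask, the base flask, the peroxide, the solvent jar | the upper station: the ether can]
2. Keeper goes back to the lower station alone.  [the lower station: the acid flask, the base flask, the peroxide, the solvent jar | the upper station: the ether can]
3. Keeper goes to the upper station with the base flask.  [the lower station: the acid flask, the peroxide, the solvent jar | the upper station: the base flask, the ether can]
4. Keeper goes back to the lower station with the ether can.  [the lower station: the acid flask, the ether can, the peroxide, the solvent jar | the upper station: the base flask]
5. Keeper goes to the upper station with the acid flask.  [the lower station: the ether can, the peroxide, the solvent jar | the upper station: the acid flask, the base flask]
6. Keeper goes back to the lower station alone.  [the lower station: the ether can, the peroxide, the solvent jar | the upper station: the acid flask, the base flask]
7. Keeper goes to the upper station with the solvent jar.  [the lower station: the ether can, the peroxide | the upper station: the acid flask, the base flask, the solvent jar]
8. Keeper goes back to the lower station alone.  [the lower station: the ether can, the peroxide | the upper station: the acid flask, the base flask, the solvent jar]
9. Keeper goes to the upper station with the peroxide.  [the lower station: the ether can | the upper station: the acid flask, the base flask, the peroxide, the solvent jar]
10. Keeper goes back to the lower station alone.  [the lower station: the ether can | the upper station: the acid flask, the base flask, the peroxide, the solvent jar]
11. Keeper goes to the upper station with the ether can.  [the lower station: — | the upper station: the acid flask, the base flask, the ether can, the peroxide, the solvent jar]

11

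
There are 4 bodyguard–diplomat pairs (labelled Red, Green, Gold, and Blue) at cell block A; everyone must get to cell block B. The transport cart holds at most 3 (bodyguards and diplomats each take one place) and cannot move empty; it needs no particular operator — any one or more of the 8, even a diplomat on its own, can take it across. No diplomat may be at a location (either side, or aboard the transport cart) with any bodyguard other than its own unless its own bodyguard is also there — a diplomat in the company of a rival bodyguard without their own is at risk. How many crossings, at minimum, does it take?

9

Counting alone: each trip to cell block B takes at most 3 across and each return brings at least 1 back, so after t trips out (and t−1 returns) at most 3t − (t−1) of the 8 are across; that first reaches 8 at t = 4, so at least 7 crossings are needed.
The safety rule pushes this higher. Following every safe sequence of crossings, the most of the 8 that can be at cell block B as the transport cart arrives there on crossing 7 is 7 — never all 8.
So no plan with fewer than 9 crossings exists, and this one achieves 9:
1. bodyguard Red and diplomat Red cross → cell block B.
2. bodyguard Red crosses ← cell block A.
3. bodyguard Green, bodyguard Red, and diplomat Green cross → cell block B.
4. bodyguard Red and diplomat Red cross ← cell block A.
5. bodyguard Blue, bodyguard Gold, and bodyguard Red cross → cell block B.
6. diplomat Green crosses ← cell block A.
7. diplomat Green and diplomat Red cross → cell block B.
8. diplomat Red crosses ← cell block A.
9. diplomat Blue, diplomat Gold, and diplomat Red cross → cell block B.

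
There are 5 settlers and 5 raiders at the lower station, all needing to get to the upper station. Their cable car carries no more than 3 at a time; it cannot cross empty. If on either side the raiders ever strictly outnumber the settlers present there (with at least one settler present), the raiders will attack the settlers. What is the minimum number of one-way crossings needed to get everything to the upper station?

11

Counting alone: each trip to the upper station takes at most 3 across and each return brings at least 1 back, so after t trips out (and t−1 returns) at most 3t − (t−1) of the 10 are across; that first reaches 10 at t = 5, so at least 9 crossings are needed.
The safety rule pushes this higher. Following every safe sequence of crossings, the most of the 10 that can be at the upper station as the cable car arrives there on crossing 9 is 9 — never all 10.
So no plan with fewer than 11 crossings exists, and this one achieves 11:
1. 2 raiders → the upper station.  (the lower station: 5S 3R; the upper station: 0S 2R)
2. 1 raider ← the lower station.  (the lower station: 5S 4R; the upper station: 0S 1R)
3. 3 raiders → the upper station.  (the lower station: 5S 1R; the upper station: 0S 4R)
4. 1 raider ← the lower station.  (the lower station: 5S 2R; the upper station: 0S 3R)
5. 3 settlers → the upper station.  (the lower station: 2S 2R; the upper station: 3S 3R)
6. 1 settler and 1 raider ← the lower station.  (the lower station: 3S 3R; the upper station: 2S 2R)
7. 3 settlers → the upper station.  (the lower station: 0S 3R; the upper station: 5S 2R)
8. 1 raider ← the lower station.  (the lower station: 0S 4R; the upper station: 5S 1R)
9. 2 raiders → the upper station.  (the lower station: 0S 2R; the upper station: 5S 3R)
10. 1 raider ← the lower station.  (the lower station: 0S 3R; the upper station: 5S 2R)
11. 3 raiders → the upper station.  (the lower station: 0S 0R; the upper station: 5S 5R)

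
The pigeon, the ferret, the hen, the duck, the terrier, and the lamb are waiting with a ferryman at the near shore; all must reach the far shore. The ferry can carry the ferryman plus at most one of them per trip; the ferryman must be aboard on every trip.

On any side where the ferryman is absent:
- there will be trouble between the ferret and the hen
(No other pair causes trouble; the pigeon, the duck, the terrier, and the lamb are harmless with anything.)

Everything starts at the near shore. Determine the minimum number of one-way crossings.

Counting alone: the ferryman can take at most 1 across per trip to the far shore, so moving all 6 needs at least 6 loaded trips out, with a return between consecutive ones — at least 11 crossings.
The plan below uses exactly 11 crossings, so it is optimal:
1. Ferryman goes to the far shore with the ferret.
2. Ferryman goes back to the near shore alone.
3. Ferryman goes to the far shore with the pigeon.
4. Ferryman goes back to the near shore alone.
5. Ferryman goes to the far shore with the duck.
6. Ferryman goes back to the near shore alone.
7. Ferryman goes to the far shore with the terrier.
8. Ferryman goes back to the near shore alone.
9. Ferryman goes to the far shore with the lamb.
10. Ferryman goes back to the near shore alone.
11. Ferryman goes to the far shore with the hen.

11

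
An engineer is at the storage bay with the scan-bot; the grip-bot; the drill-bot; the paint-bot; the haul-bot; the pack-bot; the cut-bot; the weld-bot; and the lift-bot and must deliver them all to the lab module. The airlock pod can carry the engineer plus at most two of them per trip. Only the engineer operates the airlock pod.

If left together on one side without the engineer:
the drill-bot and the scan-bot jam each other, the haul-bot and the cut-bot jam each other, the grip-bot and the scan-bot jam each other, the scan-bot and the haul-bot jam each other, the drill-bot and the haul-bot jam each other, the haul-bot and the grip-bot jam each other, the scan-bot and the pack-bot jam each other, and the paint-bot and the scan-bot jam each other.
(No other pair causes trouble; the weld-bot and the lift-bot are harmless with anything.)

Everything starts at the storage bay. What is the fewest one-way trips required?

15

Counting alone: the engineer can take at most 2 across per trip to the lab module, so moving all 9 needs at least 5 loaded trips out, with a return between consecutive ones — at least 9 crossings.
The safety rule pushes this higher. Following every safe sequence of crossings, the most of the 9 that can be at the lab module as the airlock pod arrives there on crossings 9, 11, 13 is 6, 7, 8 respectively — never all 9.
So no plan with fewer than 15 crossings exists, and this one achieves 15:
1. Engineer goes to the lab module with the haul-bot and the scan-bot.
2. Engineer goes back to the storage bay with the scan-bot.
3. Engineer goes to the lab module with the paint-bot and the scan-bot.
4. Engineer goes back to the storage bay with the scan-bot.
5. Engineer goes to the lab module with the pack-bot and the scan-bot.
6. Engineer goes back to the storage bay with the scan-bot.
7. Engineer goes to the lab module with the scan-bot and the weld-bot.
8. Engineer goes back to the storage bay with the scan-bot.
9. Engineer goes to the lab module with the lift-bot and the scan-bot.
10. Engineer goes back to the storage bay with the scan-bot.
11. Engineer goes to the lab module with the drill-bot and the grip-bot.
12. Engineer goes back to the storage bay with the haul-bot.
13. Engineer goes to the lab module with the cut-bot and the scan-bot.
14. Engineer goes back to the storage bay with the scan-bot.
15. Engineer goes to the lab module with the haul-bot and the scan-bot.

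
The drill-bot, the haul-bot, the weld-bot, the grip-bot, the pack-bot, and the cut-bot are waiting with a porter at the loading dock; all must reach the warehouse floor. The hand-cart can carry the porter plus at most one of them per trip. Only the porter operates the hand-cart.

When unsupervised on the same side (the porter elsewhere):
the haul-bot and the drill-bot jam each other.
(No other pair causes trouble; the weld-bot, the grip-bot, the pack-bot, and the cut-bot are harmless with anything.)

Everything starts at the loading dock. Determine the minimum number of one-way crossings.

Counting alone: the porter can take at most 1 across per trip to the warehouse floor, so moving all 6 needs at least 6 loaded trips out, with a return between consecutive ones — at least 11 crossings.
The plan below uses exactly 11 crossings, so it is optimal:
1. Porter goes to the warehouse floor with the drill-bot.
2. Porter goes back to the loading dock alone.
3. Porter goes to the warehouse floor with the weld-bot.
4. Porter goes back to the loading dock alone.
5. Porter goes to the warehouse floor with the grip-bot.
6. Porter goes back to the loading dock alone.
7. Porter goes to the warehouse floor with the pack-bot.
8. Porter goes back to the loading dock alone.
9. Porter goes to the warehouse floor with the cut-bot.
10. Porter goes back to the loading dock alone.
11. Porter goes to the warehouse floor with the haul-bot.

11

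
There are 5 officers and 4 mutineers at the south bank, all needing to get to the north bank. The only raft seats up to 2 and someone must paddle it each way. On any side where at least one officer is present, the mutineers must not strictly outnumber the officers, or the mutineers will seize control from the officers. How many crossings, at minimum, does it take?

Counting alone: each trip to the north bank takes at most 2 across and each return brings at least 1 back, so after t trips out (and t−1 returns) at most 2t − (t−1) of the 9 are across; that first reaches 9 at t = 8, so at least 15 crossings are needed.
The plan below uses exactly 15 crossings, so it is optimal:
1. 2 mutineers → the north bank.  (the south bank: 5O 2M; the north bank: 0O 2M)
2. 1 mutineer ← the south bank.  (the south bank: 5O 3M; the north bank: 0O 1M)
3. 2 mutineers → the north bank.  (the south bank: 5O 1M; the north bank: 0O 3M)
4. 1 mutineer ← the south bank.  (the south bank: 5O 2M; the north bank: 0O 2M)
5. 2 officers → the north bank.  (the south bank: 3O 2M; the north bank: 2O 2M)
6. 1 mutineer ← the south bank.  (the south bank: 3O 3M; the north bank: 2O 1M)
7. 1 officer and 1 mutineer → the north bank.  (the south bank: 2O 2M; the north bank: 3O 2M)
8. 1 officer ← the south bank.  (the south bank: 3O 2M; the north bank: 2O 2M)
9. 1 officer and 1 mutineer → the north bank.  (the south bank: 2O 1M; the north bank: 3O 3M)
10. 1 mutineer ← the south bank.  (the south bank: 2O 2M; the north bank: 3O 2M)
11. 1 officer and 1 mutineer → the north bank.  (the south bank: 1O 1M; the north bank: 4O 3M)
12. 1 officer ← the south bank.  (the south bank: 2O 1M; the north bank: 3O 3M)
13. 1 officer and 1 mutineer → the north bank.  (the south bank: 1O 0M; the north bank: 4O 4M)
14. 1 mutineer ← the south bank.  (the south bank: 1O 1M; the north bank: 4O 3M)
15. 1 officer and 1 mutineer → the north bank.  (the south bank: 0O 0M; the north bank: 5O 4M)

15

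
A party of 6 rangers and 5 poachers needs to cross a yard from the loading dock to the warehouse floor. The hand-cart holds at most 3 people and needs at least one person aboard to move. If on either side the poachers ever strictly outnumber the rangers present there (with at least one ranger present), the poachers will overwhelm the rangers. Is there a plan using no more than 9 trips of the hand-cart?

Yes — this plan uses 9 crossings (≤ 9):
1. 3 poachers → the warehouse floor.  (the loading dock: 6R 2P; the warehouse floor: 0R 3P)
2. 1 poacher ← the loading dock.  (the loading dock: 6R 3P; the warehouse floor: 0R 2P)
3. 3 rangers → the warehouse floor.  (the loading dock: 3R 3P; the warehouse floor: 3R 2P)
4. 1 ranger ← the loading dock.  (the loading dock: 4R 3P; the warehouse floor: 2R 2P)
5. 2 rangers and 1 poacher → the warehouse floor.  (the loading dock: 2R 2P; the warehouse floor: 4R 3P)
6. 1 ranger ← the loading dock.  (the loading dock: 3R 2P; the warehouse floor: 3R 3P)
7. 2 rangers and 1 poacher → the warehouse floor.  (the loading dock: 1R 1P; the warehouse floor: 5R 4P)
8. 1 ranger ← the loading dock.  (the loading dock: 2R 1P; the warehouse floor: 4R 4P)
9. 2 rangers and 1 poacher → the warehouse floor.  (the loading dock: 0R 0P; the warehouse floor: 6R 5P)

Yes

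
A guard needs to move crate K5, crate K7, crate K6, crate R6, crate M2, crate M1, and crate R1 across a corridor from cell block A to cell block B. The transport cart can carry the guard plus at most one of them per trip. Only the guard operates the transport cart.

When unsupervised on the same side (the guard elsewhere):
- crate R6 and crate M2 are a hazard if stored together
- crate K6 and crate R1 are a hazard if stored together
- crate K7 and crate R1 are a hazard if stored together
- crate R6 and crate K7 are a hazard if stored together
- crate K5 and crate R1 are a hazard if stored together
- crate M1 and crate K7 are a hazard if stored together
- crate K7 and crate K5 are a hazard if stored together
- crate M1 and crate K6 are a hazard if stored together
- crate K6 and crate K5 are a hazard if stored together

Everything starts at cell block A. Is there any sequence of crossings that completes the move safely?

Whatever the first load, the items left behind include a forbidden pair without the guard. No opening move is safe, so no plan exists.

No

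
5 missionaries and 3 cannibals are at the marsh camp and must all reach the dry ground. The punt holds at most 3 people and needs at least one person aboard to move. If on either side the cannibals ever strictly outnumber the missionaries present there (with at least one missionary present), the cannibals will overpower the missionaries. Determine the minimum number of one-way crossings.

Counting alone: each trip to the dry ground takes at most 3 across and each return brings at least 1 back, so after t trips out (and t−1 returns) at most 3t − (t−1) of the 8 are across; that first reaches 8 at t = 4, so at least 7 crossings are needed.
The plan below uses exactly 7 crossings, so it is optimal:
1. 2 cannibals → the dry ground.  (the marsh camp: 5M 1C; the dry ground: 0M 2C)
2. 1 cannibal ← the marsh camp.  (the marsh camp: 5M 2C; the dry ground: 0M 1C)
3. 2 missionaries and 1 cannibal → the dry ground.  (the marsh camp: 3M 1C; the dry ground: 2M 2C)
4. 1 cannibal ← the marsh camp.  (the marsh camp: 3M 2C; the dry ground: 2M 1C)
5. 1 missionary and 2 cannibals → the dry ground.  (the marsh camp: 2M 0C; the dry ground: 3M 3C)
6. 1 cannibal ← the marsh camp.  (the marsh camp: 2M 1C; the dry ground: 3M 2C)
7. 2 missionaries and 1 cannibal → the dry ground.  (the marsh camp: 0M 0C; the dry ground: 5M 3C)

7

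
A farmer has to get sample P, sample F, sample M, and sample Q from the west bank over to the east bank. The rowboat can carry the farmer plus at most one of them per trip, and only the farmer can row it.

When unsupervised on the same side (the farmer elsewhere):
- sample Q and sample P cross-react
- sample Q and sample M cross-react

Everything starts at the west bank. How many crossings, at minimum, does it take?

9

Counting alone: the farmer can take at most 1 across per trip to the east bank, so moving all 4 needs at least 4 loaded trips out, with a return between consecutive ones — at least 7 crossings.
The safety rule pushes this higher. Following every safe sequence of crossings, the most of the 4 that can be at the east bank as the rowboat arrives there on crossing 7 is 3 — never all 4.
So no plan with fewer than 9 crossings exists, and this one achieves 9:
1. Farmer goes to the east bank with sample Q.
2. Farmer goes back to the west bank alone.
3. Farmer goes to the east bank with sample P.
4. Farmer goes back to the west bank with sample Q.
5. Farmer goes to the east bank with sample M.
6. Farmer goes back to the west bank alone.
7. Farmer goes to the east bank with sample F.
8. Farmer goes back to the west bank alone.
9. Farmer goes to the east bank with sample Q.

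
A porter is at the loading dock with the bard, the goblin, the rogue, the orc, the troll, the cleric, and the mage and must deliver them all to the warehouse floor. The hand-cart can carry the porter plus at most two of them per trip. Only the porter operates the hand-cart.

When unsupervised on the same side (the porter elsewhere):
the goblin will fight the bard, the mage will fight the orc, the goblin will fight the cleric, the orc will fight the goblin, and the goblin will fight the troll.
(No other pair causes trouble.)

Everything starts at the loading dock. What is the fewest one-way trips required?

Counting alone: the porter can take at most 2 across per trip to the warehouse floor, so moving all 7 needs at least 4 loaded trips out, with a return between consecutive ones — at least 7 crossings.
The safety rule pushes this higher. Following every safe sequence of crossings, the most of the 7 that can be at the warehouse floor as the hand-cart arrives there on crossing 7 is 6 — never all 7.
So no plan with fewer than 9 crossings exists, and this one achieves 9:
1. Porter goes to the warehouse floor with the goblin and the orc.
2. Porter goes back to the loading dock with the goblin.
3. Porter goes to the warehouse floor with the bard and the goblin.
4. Porter goes back to the loading dock with the goblin.
5. Porter goes to the warehouse floor with the goblin and the rogue.
6. Porter goes back to the loading dock with the goblin.
7. Porter goes to the warehouse floor with the cleric and the troll.
8. Porter goes back to the loading dock alone.
9. Porter goes to the warehouse floor with the goblin and the mage.

9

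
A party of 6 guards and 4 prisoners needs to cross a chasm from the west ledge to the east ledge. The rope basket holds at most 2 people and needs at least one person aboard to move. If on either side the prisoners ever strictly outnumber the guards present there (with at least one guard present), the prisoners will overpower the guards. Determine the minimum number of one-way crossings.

17

Counting alone: each trip to the east ledge takes at most 2 across and each return brings at least 1 back, so after t trips out (and t−1 returns) at most 2t − (t−1) of the 10 are across; that first reaches 10 at t = 9, so at least 17 crossings are needed.
The plan below uses exactly 17 crossings, so it is optimal:
1. 2 prisoners → the east ledge.  (the west ledge: 6G 2P; the east ledge: 0G 2P)
2. 1 prisoner ← the west ledge.  (the west ledge: 6G 3P; the east ledge: 0G 1P)
3. 2 prisoners → the east ledge.  (the west ledge: 6G 1P; the east ledge: 0G 3P)
4. 1 prisoner ← the west ledge.  (the west ledge: 6G 2P; the east ledge: 0G 2P)
5. 2 guards → the east ledge.  (the west ledge: 4G 2P; the east ledge: 2G 2P)
6. 1 prisoner ← the west ledge.  (the west ledge: 4G 3P; the east ledge: 2G 1P)
7. 1 guard and 1 prisoner → the east ledge.  (the west ledge: 3G 2P; the east ledge: 3G 2P)
8. 1 prisoner ← the west ledge.  (the west ledge: 3G 3P; the east ledge: 3G 1P)
9. 2 prisoners → the east ledge.  (the west ledge: 3G 1P; the east ledge: 3G 3P)
10. 1 prisoner ← the west ledge.  (the west ledge: 3G 2P; the east ledge: 3G 2P)
11. 1 guard and 1 prisoner → the east ledge.  (the west ledge: 2G 1P; the east ledge: 4G 3P)
12. 1 prisoner ← the west ledge.  (the west ledge: 2G 2P; the east ledge: 4G 2P)
13. 2 prisoners → the east ledge.  (the west ledge: 2G 0P; the east ledge: 4G 4P)
14. 1 prisoner ← the west ledge.  (the west ledge: 2G 1P; the east ledge: 4G 3P)
15. 1 guard and 1 prisoner → the east ledge.  (the west ledge: 1G 0P; the east ledge: 5G 4P)
16. 1 prisoner ← the west ledge.  (the west ledge: 1G 1P; the east ledge: 5G 3P)
17. 1 guard and 1 prisoner → the east ledge.  (the west ledge: 0G 0P; the east ledge: 6G 4P)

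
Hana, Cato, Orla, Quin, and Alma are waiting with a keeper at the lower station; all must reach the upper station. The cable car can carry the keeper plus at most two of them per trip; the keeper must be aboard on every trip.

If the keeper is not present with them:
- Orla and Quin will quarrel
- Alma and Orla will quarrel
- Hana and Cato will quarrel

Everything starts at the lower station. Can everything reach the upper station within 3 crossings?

Counting alone: the keeper can take at most 2 across per trip to the upper station, so moving all 5 needs at least 3 loaded trips out, with a return between consecutive ones — at least 5 crossings.
Since 3 < 5, 3 crossings cannot be enough. (The shortest complete plan in fact takes 5:)
1. Keeper goes to the upper station with Hana and Orla.  [the lower station: Alma, Cato, Quin | the upper station: Hana, Orla]
2. Keeper goes back to the lower station alone.  [the lower station: Alma, Cato, Quin | the upper station: Hana, Orla]
3. Keeper goes to the upper station with Alma and Quin.  [the lower station: Cato | the upper station: Alma, Hana, Orla, Quin]
4. Keeper goes back to the lower station with Orla.  [the lower station: Cato, Orla | the upper station: Alma, Hana, Quin]
5. Keeper goes to the upper station with Cato and Orla.  [the lower station: — | the upper station: Alma, Cato, Hana, Orla, Quin]

No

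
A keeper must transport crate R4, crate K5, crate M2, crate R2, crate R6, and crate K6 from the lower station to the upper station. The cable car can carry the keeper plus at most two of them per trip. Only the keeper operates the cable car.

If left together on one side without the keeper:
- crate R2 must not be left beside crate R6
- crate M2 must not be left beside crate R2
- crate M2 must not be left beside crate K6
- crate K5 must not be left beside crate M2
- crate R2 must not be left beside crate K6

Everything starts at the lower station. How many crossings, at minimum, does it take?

Counting alone: the keeper can take at most 2 across per trip to the upper station, so moving all 6 needs at least 3 loaded trips out, with a return between consecutive ones — at least 5 crossings.
The safety rule pushes this higher. Following every safe sequence of crossings, the most of the 6 that can be at the upper station as the cable car arrives there on crossings 5, 7 is 4, 5 respectively — never all 6.
So no plan with fewer than 9 crossings exists, and this one achieves 9:
1. Keeper goes to the upper station with crate M2 and crate R2.
2. Keeper goes back to the lower station with crate M2.
3. Keeper goes to the upper station with crate M2 and crate R4.
4. Keeper goes back to the lower station with crate M2.
5. Keeper goes to the upper station with crate K5 and crate M2.
6. Keeper goes back to the lower station with crate M2.
7. Keeper goes to the upper station with crate K6 and crate R6.
8. Keeper goes back to the lower station with crate R2.
9. Keeper goes to the upper station with crate M2 and crate R2.

9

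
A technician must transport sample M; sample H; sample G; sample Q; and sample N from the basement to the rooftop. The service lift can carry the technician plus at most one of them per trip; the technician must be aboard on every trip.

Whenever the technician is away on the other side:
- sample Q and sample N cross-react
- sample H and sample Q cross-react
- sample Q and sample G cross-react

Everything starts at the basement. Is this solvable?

Following every safe sequence of crossings from the start, the most of the 5 that can be at the rooftop as the service lift arrives there on crossings 1, 3, 5 is 1, 2, 3 respectively; the best ever achieved is 3 of 5.
From crossing 7 on, no configuration arises that was not already reachable earlier: only 18 distinct safe configurations (who is on which side, and where the service lift is) can ever be reached, none of them has everyone across, and every continuation just revisits them. So no valid plan exists.

No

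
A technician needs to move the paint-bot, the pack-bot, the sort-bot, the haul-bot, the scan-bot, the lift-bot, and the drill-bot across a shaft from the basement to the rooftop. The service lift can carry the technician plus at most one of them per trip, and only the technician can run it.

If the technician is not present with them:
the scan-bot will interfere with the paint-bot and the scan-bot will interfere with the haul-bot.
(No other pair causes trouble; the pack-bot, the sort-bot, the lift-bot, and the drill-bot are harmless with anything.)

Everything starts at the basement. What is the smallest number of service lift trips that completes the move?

Counting alone: the technician can take at most 1 across per trip to the rooftop, so moving all 7 needs at least 7 loaded trips out, with a return between consecutive ones — at least 13 crossings.
The safety rule pushes this higher. Following every safe sequence of crossings, the most of the 7 that can be at the rooftop as the service lift arrives there on crossing 13 is 6 — never all 7.
So no plan with fewer than 15 crossings exists, and this one achieves 15:
1. Technician goes to the rooftop with the scan-bot.
2. Technician goes back to the basement alone.
3. Technician goes to the rooftop with the paint-bot.
4. Technician goes back to the basement with the scan-bot.
5. Technician goes to the rooftop with the haul-bot.
6. Technician goes back to the basement alone.
7. Technician goes to the rooftop with the pack-bot.
8. Technician goes back to the basement alone.
9. Technician goes to the rooftop with the sort-bot.
10. Technician goes back to the basement alone.
11. Technician goes to the rooftop with the lift-bot.
12. Technician goes back to the basement alone.
13. Technician goes to the rooftop with the drill-bot.
14. Technician goes back to the basement alone.
15. Technician goes to the rooftop with the scan-bot.

15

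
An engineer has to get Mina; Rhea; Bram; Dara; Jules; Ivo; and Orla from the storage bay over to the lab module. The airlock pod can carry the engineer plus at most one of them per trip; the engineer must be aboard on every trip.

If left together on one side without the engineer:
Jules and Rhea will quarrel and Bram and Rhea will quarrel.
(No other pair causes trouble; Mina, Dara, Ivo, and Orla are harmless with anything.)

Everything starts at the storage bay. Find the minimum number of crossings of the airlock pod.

Counting alone: the engineer can take at most 1 across per trip to the lab module, so moving all 7 needs at least 7 loaded trips out, with a return between consecutive ones — at least 13 crossings.
The safety rule pushes this higher. Following every safe sequence of crossings, the most of the 7 that can be at the lab module as the airlock pod arrives there on crossing 13 is 6 — never all 7.
So no plan with fewer than 15 crossings exists, and this one achieves 15:
1. Engineer goes to the lab module with Rhea.
2. Engineer goes back to the storage bay alone.
3. Engineer goes to the lab module with Mina.
4. Engineer goes back to the storage bay alone.
5. Engineer goes to the lab module with Bram.
6. Engineer goes back to the storage bay with Rhea.
7. Engineer goes to the lab module with Jules.
8. Engineer goes back to the storage bay alone.
9. Engineer goes to the lab module with Dara.
10. Engineer goes back to the storage bay alone.
11. Engineer goes to the lab module with Ivo.
12. Engineer goes back to the storage bay alone.
13. Engineer goes to the lab module with Orla.
14. Engineer goes back to the storage bay alone.
15. Engineer goes to the lab module with Rhea.

15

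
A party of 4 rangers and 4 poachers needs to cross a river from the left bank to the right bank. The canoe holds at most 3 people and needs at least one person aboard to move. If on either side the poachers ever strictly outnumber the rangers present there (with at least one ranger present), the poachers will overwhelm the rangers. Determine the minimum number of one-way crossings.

Counting alone: each trip to the right bank takes at most 3 across and each return brings at least 1 back, so after t trips out (and t−1 returns) at most 3t − (t−1) of the 8 are across; that first reaches 8 at t = 4, so at least 7 crossings are needed.
The safety rule pushes this higher. Following every safe sequence of crossings, the most of the 8 that can be at the right bank as the canoe arrives there on crossing 7 is 7 — never all 8.
So no plan with fewer than 9 crossings exists, and this one achieves 9:
1. 2 poachers → the right bank.  (the left bank: 4R 2P; the right bank: 0R 2P)
2. 1 poacher ← the left bank.  (the left bank: 4R 3P; the right bank: 0R 1P)
3. 3 poachers → the right bank.  (the left bank: 4R 0P; the right bank: 0R 4P)
4. 1 poacher ← the left bank.  (the left bank: 4R 1P; the right bank: 0R 3P)
5. 3 rangers → the right bank.  (the left bank: 1R 1P; the right bank: 3R 3P)
6. 1 ranger and 1 poacher ← the left bank.  (the left bank: 2R 2P; the right bank: 2R 2P)
7. 2 rangers → the right bank.  (the left bank: 0R 2P; the right bank: 4R 2P)
8. 1 poacher ← the left bank.  (the left bank: 0R 3P; the right bank: 4R 1P)
9. 3 poachers → the right bank.  (the left bank: 0R 0P; the right bank: 4R 4P)

9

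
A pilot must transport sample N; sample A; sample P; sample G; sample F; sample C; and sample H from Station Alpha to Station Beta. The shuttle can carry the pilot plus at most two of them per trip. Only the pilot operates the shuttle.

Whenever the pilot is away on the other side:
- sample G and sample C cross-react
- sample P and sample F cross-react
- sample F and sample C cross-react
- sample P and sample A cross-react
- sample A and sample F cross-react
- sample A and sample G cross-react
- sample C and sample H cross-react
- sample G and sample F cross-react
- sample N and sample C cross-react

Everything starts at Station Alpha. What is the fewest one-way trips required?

Whatever the first load, the items left behind include a forbidden pair without the pilot. No opening move is safe, so no plan exists.

impossible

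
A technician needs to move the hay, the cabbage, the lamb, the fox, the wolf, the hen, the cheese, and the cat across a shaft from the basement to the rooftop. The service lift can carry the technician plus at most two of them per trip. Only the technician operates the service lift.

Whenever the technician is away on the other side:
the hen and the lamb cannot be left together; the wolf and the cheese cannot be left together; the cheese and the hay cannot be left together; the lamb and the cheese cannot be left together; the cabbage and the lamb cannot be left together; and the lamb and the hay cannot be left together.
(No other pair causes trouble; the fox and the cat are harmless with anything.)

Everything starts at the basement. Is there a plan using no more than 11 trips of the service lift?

No

Counting alone: the technician can take at most 2 across per trip to the rooftop, so moving all 8 needs at least 4 loaded trips out, with a return between consecutive ones — at least 7 crossings.
The safety rule pushes this higher. Following every safe sequence of crossings, the most of the 8 that can be at the rooftop as the service lift arrives there on crossings 7, 9, 11 is 5, 6, 7 respectively — never all 8.
So the move cannot be finished within 11 crossings. (The shortest complete plan takes 13:)
1. Technician goes to the rooftop with the cheese and the lamb.  [the basement: the cabbage, the cat, the fox, the hay, the hen, the wolf | the rooftop: the cheese, the lamb]
2. Technician goes back to the basement with the lamb.  [the basement: the cabbage, the cat, the fox, the hay, the hen, the lamb, the wolf | the rooftop: the cheese]
3. Technician goes to the rooftop with the cabbage and the lamb.  [the basement: the cat, the fox, the hay, the hen, the wolf | the rooftop: the cabbage, the cheese, the lamb]
4. Technician goes back to the basement with the lamb.  [the basement: the cat, the fox, the hay, the hen, the lamb, the wolf | the rooftop: the cabbage, the cheese]
5. Technician goes to the rooftop with the hay and the hen.  [the basement: the cat, the fox, the lamb, the wolf | the rooftop: the cabbage, the cheese, the hay, the hen]
6. Technician goes back to the basement with the hay.  [the basement: the cat, the fox, the hay, the lamb, the wolf | the rooftop: the cabbage, the cheese, the hen]
7. Technician goes to the rooftop with the fox and the hay.  [the basement: the cat, the lamb, the wolf | the rooftop: the cabbage, the cheese, the fox, the hay, the hen]
8. Technician goes back to the basement with the hay.  [the basement: the cat, the hay, the lamb, the wolf | the rooftop: the cabbage, the cheese, the fox, the hen]
9. Technician goes to the rooftop with the hay and the wolf.  [the basement: the cat, the lamb | the rooftop: the cabbage, the cheese, the fox, the hay, the hen, the wolf]
10. Technician goes back to the basement with the cheese.  [the basement: the cat, the cheese, the lamb | the rooftop: the cabbage, the fox, the hay, the hen, the wolf]
11. Technician goes to the rooftop with the cat and the lamb.  [the basement: the cheese | the rooftop: the cabbage, the cat, the fox, the hay, the hen, the lamb, the wolf]
12. Technician goes back to the basement with the lamb.  [the basement: the cheese, the lamb | the rooftop: the cabbage, the cat, the fox, the hay, the hen, the wolf]
13. Technician goes to the rooftop with the cheese and the lamb.  [the basement: — | the rooftop: the cabbage, the cat, the cheese, the fox, the hay, the hen, the lamb, the wolf]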